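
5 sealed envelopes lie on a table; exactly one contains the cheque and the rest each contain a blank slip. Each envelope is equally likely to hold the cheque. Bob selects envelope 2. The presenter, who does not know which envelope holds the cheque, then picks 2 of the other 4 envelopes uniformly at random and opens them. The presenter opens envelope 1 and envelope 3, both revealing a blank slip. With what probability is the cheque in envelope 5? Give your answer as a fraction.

1/3

Because the presenter chose which envelopes to open without knowing where the cheque is, the choice is independent of the prize location. Learning that none of the 2 opened envelopes holds the cheque simply rules out those 2 locations and leaves the remaining 3 envelopes still equally likely by symmetry.
So P(the cheque in envelope 5) = 1/3.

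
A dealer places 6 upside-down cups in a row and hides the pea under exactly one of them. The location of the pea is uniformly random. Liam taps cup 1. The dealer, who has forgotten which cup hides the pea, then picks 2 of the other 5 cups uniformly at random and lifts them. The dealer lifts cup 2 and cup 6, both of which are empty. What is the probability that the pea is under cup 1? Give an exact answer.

1/4

Condition on the true location of the pea.
If it is under any of cups 1, 3, 4, and 5 (prior 1/6 each): the dealer picks exactly this set with probability 1/10 regardless, and none is the prize; weight (1/6)·(1/10) = 1/60 each.
If it is under either of cups 2 and 6 (prior 1/6 each): that cup was opened and seen not to hold the prize — ruled out; weight (1/6)·0 = 0 each.
The weights sum to 1/15.
So P(the pea under cup 1 | the dealer opened cup 2 and cup 6) = (1/60) / (1/15) = 1/4.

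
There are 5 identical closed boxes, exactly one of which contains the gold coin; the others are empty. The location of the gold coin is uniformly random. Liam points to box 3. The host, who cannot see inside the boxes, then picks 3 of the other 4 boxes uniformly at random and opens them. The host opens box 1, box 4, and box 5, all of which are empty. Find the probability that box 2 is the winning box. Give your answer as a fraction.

1/2

Apply Bayes' rule, conditioning on where the gold coin actually is.
If it is in any of boxes 1, 4, and 5 (prior 1/5 each): that box was opened and seen not to hold the prize — ruled out; weight (1/5)·0 = 0 each.
If it is in either of boxes 2 and 3 (prior 1/5 each): the host picks exactly this set with probability 1/4 regardless, and none is the prize; weight (1/5)·(1/4) = 1/20 each.
The weights sum to 1/10.
So P(the gold coin in box 2 | the host opened box 1, box 4, and box 5) = (1/20) / (1/10) = 1/2.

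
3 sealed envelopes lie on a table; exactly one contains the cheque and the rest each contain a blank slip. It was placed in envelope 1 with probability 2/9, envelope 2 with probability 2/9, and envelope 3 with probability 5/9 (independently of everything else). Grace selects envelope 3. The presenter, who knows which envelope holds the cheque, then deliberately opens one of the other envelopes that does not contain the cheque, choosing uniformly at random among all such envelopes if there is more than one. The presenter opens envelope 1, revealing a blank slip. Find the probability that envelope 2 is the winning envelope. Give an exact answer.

4/9

Apply Bayes' rule, conditioning on where the cheque actually is.
If it is in envelope 1 (prior 2/9): the presenter opened envelope 1, so this case is ruled out; weight (2/9)·0 = 0.
If it is in envelope 2 (prior 2/9): the presenter has no choice, probability 1; weight (2/9)·1 = 2/9.
If it is in envelope 3 (prior 5/9): the presenter has 2 equally likely choices, so probability 1/2; weight (5/9)·(1/2) = 5/18.
The weights sum to 1/2.
So P(the cheque in envelope 2 | the presenter opened envelope 1) = (2/9) / (1/2) = 4/9.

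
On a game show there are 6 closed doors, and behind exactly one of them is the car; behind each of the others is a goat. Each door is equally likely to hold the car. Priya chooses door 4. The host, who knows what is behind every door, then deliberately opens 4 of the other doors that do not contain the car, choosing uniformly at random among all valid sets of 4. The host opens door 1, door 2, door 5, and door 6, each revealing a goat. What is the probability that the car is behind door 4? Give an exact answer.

Consider each possible location of the car in turn.
If it is behind any of doors 1, 2, 5, and 6 (prior 1/6 each): that door was opened and seen not to hold the prize — ruled out; weight (1/6)·0 = 0 each.
If it is behind door 3 (prior 1/6): the host has no choice, probability 1; weight (1/6)·1 = 1/6.
If it is behind door 4 (prior 1/6): the host has 5 equally likely choices, so probability 1/5; weight (1/6)·(1/5) = 1/30.
The weights sum to 1/5.
So P(the car behind door 4 | the host opened door 1, door 2, door 5, and door 6) = (1/30) / (1/5) = 1/6.

1/6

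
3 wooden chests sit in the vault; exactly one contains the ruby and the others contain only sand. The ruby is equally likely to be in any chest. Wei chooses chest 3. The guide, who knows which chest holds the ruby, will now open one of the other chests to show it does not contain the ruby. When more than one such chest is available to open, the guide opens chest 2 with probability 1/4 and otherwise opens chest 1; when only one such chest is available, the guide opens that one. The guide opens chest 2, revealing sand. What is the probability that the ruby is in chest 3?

Apply Bayes' rule, conditioning on where the ruby actually is.
If it is in chest 1 (prior 1/3): only chest 2 is available, probability 1; weight (1/3)·1 = 1/3.
If it is in chest 2 (prior 1/3): the guide opened chest 2, so this case is ruled out; weight (1/3)·0 = 0.
If it is in chest 3 (prior 1/3): chest 2 is available, opened with probability 1/4; weight (1/3)·(1/4) = 1/12.
The weights sum to 5/12.
So P(the ruby in chest 3 | the guide opened chest 2) = (1/12) / (5/12) = 1/5.

1/5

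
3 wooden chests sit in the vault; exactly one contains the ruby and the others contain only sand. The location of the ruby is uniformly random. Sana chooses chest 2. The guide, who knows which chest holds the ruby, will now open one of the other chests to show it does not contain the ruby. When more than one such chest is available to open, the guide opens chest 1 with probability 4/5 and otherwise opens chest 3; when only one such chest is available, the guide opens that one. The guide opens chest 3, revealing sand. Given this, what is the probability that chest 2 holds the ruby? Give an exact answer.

1/6

Consider each possible location of the ruby in turn.
If it is in chest 1 (prior 1/3): only chest 3 is available, probability 1; weight (1/3)·1 = 1/3.
If it is in chest 2 (prior 1/3): chest 1 is available but not opened, probability 1/5; weight (1/3)·(1/5) = 1/15.
If it is in chest 3 (prior 1/3): the guide opened chest 3, so this case is ruled out; weight (1/3)·0 = 0.
The weights sum to 2/5.
So P(the ruby in chest 2 | the guide opened chest 3) = (1/15) / (2/5) = 1/6.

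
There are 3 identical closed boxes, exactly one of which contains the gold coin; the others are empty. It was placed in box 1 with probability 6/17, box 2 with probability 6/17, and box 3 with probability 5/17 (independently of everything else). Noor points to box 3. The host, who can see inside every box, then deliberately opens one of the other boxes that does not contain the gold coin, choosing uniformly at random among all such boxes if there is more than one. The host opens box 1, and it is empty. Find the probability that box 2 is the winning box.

12/17

Consider each possible location of the gold coin in turn.
If it is in box 1 (prior 6/17): the host opened box 1, so this case is ruled out; weight (6/17)·0 = 0.
If it is in box 2 (prior 6/17): the host has no choice, probability 1; weight (6/17)·1 = 6/17.
If it is in box 3 (prior 5/17): the host has 2 equally likely choices, so probability 1/2; weight (5/17)·(1/2) = 5/34.
The weights sum to 1/2.
So P(the gold coin in box 2 | the host opened box 1) = (6/17) / (1/2) = 12/17.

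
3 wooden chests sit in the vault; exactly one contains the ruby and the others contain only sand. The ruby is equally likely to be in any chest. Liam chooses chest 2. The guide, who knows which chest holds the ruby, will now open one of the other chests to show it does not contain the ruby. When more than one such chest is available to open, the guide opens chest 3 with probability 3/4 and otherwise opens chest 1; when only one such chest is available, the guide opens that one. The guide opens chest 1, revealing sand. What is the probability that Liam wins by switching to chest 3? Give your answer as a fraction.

Apply Bayes' rule, conditioning on where the ruby actually is.
If it is in chest 1 (prior 1/3): the guide opened chest 1, so this case is ruled out; weight (1/3)·0 = 0.
If it is in chest 2 (prior 1/3): chest 3 is available but not opened, probability 1/4; weight (1/3)·(1/4) = 1/12.
If it is in chest 3 (prior 1/3): only chest 1 is available, probability 1; weight (1/3)·1 = 1/3.
The weights sum to 5/12.
So P(the ruby in chest 3 | the guide opened chest 1) = (1/3) / (5/12) = 4/5.

4/5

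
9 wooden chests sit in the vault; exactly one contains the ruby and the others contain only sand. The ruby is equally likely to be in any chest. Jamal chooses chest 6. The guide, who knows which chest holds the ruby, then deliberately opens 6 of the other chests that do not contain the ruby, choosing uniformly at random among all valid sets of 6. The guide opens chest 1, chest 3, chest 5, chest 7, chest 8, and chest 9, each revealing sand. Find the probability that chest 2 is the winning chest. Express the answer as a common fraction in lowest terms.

4/9

Condition on the true location of the ruby.
If it is in any of chests 1, 3, 5, 7, 8, and 9 (prior 1/9 each): that chest was opened and seen not to hold the prize — ruled out; weight (1/9)·0 = 0 each.
If it is in either of chests 2 and 4 (prior 1/9 each): the guide has 7 equally likely choices, so probability 1/7; weight (1/9)·(1/7) = 1/63 each.
If it is in chest 6 (prior 1/9): the guide has 28 equally likely choices, so probability 1/28; weight (1/9)·(1/28) = 1/252.
The weights sum to 1/28.
So P(the ruby in chest 2 | the guide opened chest 1, chest 3, chest 5, chest 7, chest 8, and chest 9) = (1/63) / (1/28) = 4/9.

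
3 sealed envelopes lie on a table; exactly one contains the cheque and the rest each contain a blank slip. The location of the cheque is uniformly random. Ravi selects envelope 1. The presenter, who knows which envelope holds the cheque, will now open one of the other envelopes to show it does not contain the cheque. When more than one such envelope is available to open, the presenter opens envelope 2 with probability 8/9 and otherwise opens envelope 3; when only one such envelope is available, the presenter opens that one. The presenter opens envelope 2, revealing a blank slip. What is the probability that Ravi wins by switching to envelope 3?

Consider each possible location of the cheque in turn.
If it is in envelope 1 (prior 1/3): envelope 2 is available, opened with probability 8/9; weight (1/3)·(8/9) = 8/27.
If it is in envelope 2 (prior 1/3): the presenter opened envelope 2, so this case is ruled out; weight (1/3)·0 = 0.
If it is in envelope 3 (prior 1/3): only envelope 2 is available, probability 1; weight (1/3)·1 = 1/3.
The weights sum to 17/27.
So P(the cheque in envelope 3 | the presenter opened envelope 2) = (1/3) / (17/27) = 9/17.

9/17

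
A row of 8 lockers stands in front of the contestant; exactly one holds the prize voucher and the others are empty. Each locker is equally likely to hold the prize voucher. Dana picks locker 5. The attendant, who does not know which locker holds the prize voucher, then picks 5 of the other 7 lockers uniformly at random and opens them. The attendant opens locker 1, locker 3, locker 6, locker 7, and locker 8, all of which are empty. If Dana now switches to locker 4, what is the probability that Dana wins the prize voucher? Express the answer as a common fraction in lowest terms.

Condition on the true location of the prize voucher.
If it is in any of lockers 1, 3, 6, 7, and 8 (prior 1/8 each): that locker was opened and seen not to hold the prize — ruled out; weight (1/8)·0 = 0 each.
If it is in any of lockers 2, 4, and 5 (prior 1/8 each): the attendant picks exactly this set with probability 1/21 regardless, and none is the prize; weight (1/8)·(1/21) = 1/168 each.
The weights sum to 1/56.
So P(the prize voucher in locker 4 | the attendant opened locker 1, locker 3, locker 6, locker 7, and locker 8) = (1/168) / (1/56) = 1/3.

1/3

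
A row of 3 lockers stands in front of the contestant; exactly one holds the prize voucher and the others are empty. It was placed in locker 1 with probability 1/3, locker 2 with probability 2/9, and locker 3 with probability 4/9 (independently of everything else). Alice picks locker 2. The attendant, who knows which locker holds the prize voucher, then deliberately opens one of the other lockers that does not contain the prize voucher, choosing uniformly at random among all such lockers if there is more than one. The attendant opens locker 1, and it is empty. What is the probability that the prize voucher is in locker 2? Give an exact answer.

1/5

Consider each possible location of the prize voucher in turn.
If it is in locker 1 (prior 1/3): the attendant opened locker 1, so this case is ruled out; weight (1/3)·0 = 0.
If it is in locker 2 (prior 2/9): the attendant has 2 equally likely choices, so probability 1/2; weight (2/9)·(1/2) = 1/9.
If it is in locker 3 (prior 4/9): the attendant has no choice, probability 1; weight (4/9)·1 = 4/9.
The weights sum to 5/9.
So P(the prize voucher in locker 2 | the attendant opened locker 1) = (1/9) / (5/9) = 1/5.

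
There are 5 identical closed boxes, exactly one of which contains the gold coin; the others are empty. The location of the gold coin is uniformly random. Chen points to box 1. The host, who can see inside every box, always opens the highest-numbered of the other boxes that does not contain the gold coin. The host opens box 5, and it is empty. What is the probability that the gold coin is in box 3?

Condition on the true location of the gold coin.
If it is in any of boxes 1, 2, 3, and 4 (prior 1/5 each): box 5 is the highest-numbered option available, probability 1; weight (1/5)·1 = 1/5 each.
If it is in box 5 (prior 1/5): the host opened box 5, so this case is ruled out; weight (1/5)·0 = 0.
The weights sum to 4/5.
So P(the gold coin in box 3 | the host opened box 5) = (1/5) / (4/5) = 1/4.

1/4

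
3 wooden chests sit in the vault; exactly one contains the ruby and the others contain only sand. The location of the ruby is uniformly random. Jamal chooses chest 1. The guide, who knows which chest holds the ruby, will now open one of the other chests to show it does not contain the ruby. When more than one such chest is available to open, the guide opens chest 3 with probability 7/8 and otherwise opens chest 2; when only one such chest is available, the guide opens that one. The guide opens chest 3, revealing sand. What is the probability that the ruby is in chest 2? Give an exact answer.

Apply Bayes' rule, conditioning on where the ruby actually is.
If it is in chest 1 (prior 1/3): chest 3 is available, opened with probability 7/8; weight (1/3)·(7/8) = 7/24.
If it is in chest 2 (prior 1/3): only chest 3 is available, probability 1; weight (1/3)·1 = 1/3.
If it is in chest 3 (prior 1/3): the guide opened chest 3, so this case is ruled out; weight (1/3)·0 = 0.
The weights sum to 5/8.
So P(the ruby in chest 2 | the guide opened chest 3) = (1/3) / (5/8) = 8/15.

8/15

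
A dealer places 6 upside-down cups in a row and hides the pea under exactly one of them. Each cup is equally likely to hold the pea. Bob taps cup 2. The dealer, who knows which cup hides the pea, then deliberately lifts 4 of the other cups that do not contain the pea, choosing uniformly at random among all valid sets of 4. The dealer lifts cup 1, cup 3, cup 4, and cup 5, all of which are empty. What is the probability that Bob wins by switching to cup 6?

5/6

Apply Bayes' rule, conditioning on where the pea actually is.
If it is under any of cups 1, 3, 4, and 5 (prior 1/6 each): that cup was opened and seen not to hold the prize — ruled out; weight (1/6)·0 = 0 each.
If it is under cup 2 (prior 1/6): the dealer has 5 equally likely choices, so probability 1/5; weight (1/6)·(1/5) = 1/30.
If it is under cup 6 (prior 1/6): the dealer has no choice, probability 1; weight (1/6)·1 = 1/6.
The weights sum to 1/5.
So P(the pea under cup 6 | the dealer opened cup 1, cup 3, cup 4, and cup 5) = (1/6) / (1/5) = 5/6.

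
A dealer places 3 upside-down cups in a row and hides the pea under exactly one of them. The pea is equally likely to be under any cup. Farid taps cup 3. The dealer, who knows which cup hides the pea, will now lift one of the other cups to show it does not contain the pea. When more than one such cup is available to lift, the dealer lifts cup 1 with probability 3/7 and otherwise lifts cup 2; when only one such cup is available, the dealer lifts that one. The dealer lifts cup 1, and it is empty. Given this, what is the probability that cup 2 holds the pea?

Consider each possible location of the pea in turn.
If it is under cup 1 (prior 1/3): the dealer opened cup 1, so this case is ruled out; weight (1/3)·0 = 0.
If it is under cup 2 (prior 1/3): only cup 1 is available, probability 1; weight (1/3)·1 = 1/3.
If it is under cup 3 (prior 1/3): cup 1 is available, opened with probability 3/7; weight (1/3)·(3/7) = 1/7.
The weights sum to 10/21.
So P(the pea under cup 2 | the dealer opened cup 1) = (1/3) / (10/21) = 7/10.

7/10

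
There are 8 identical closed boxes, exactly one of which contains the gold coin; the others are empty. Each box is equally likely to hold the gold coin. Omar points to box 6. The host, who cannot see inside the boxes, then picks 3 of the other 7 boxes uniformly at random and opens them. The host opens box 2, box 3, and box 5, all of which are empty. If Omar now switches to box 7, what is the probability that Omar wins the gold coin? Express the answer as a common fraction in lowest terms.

Because the host chose which boxes to open without knowing where the gold coin is, the choice is independent of the prize location. Learning that none of the 3 opened boxes holds the gold coin simply rules out those 3 locations and leaves the remaining 5 boxes still equally likely by symmetry.
So P(the gold coin in box 7) = 1/5.

1/5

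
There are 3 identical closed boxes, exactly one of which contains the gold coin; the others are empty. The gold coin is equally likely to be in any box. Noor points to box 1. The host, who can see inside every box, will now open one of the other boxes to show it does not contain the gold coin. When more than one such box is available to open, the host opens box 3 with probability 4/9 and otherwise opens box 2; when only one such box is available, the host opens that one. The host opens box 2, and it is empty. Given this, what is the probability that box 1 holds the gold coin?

Consider each possible location of the gold coin in turn.
If it is in box 1 (prior 1/3): box 3 is available but not opened, probability 5/9; weight (1/3)·(5/9) = 5/27.
If it is in box 2 (prior 1/3): the host opened box 2, so this case is ruled out; weight (1/3)·0 = 0.
If it is in box 3 (prior 1/3): only box 2 is available, probability 1; weight (1/3)·1 = 1/3.
The weights sum to 14/27.
So P(the gold coin in box 1 | the host opened box 2) = (5/27) / (14/27) = 5/14.

5/14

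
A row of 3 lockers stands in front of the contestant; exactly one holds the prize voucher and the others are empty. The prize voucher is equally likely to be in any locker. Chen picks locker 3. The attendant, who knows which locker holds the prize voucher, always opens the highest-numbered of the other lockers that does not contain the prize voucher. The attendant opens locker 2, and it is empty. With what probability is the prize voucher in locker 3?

Consider each possible location of the prize voucher in turn.
If it is in either of lockers 1 and 3 (prior 1/3 each): locker 2 is the highest-numbered option available, probability 1; weight (1/3)·1 = 1/3 each.
If it is in locker 2 (prior 1/3): the attendant opened locker 2, so this case is ruled out; weight (1/3)·0 = 0.
The weights sum to 2/3.
So P(the prize voucher in locker 3 | the attendant opened locker 2) = (1/3) / (2/3) = 1/2.

1/2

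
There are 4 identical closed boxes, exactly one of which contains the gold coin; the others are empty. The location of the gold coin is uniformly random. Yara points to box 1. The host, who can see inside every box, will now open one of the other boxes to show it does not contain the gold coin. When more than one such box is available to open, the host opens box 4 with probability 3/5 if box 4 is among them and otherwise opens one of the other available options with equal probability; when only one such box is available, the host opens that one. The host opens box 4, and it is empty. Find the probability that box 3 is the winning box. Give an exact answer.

Consider each possible location of the gold coin in turn.
If it is in any of boxes 1, 2, and 3 (prior 1/4 each): box 4 is available, opened with probability 3/5; weight (1/4)·(3/5) = 3/20 each.
If it is in box 4 (prior 1/4): the host opened box 4, so this case is ruled out; weight (1/4)·0 = 0.
The weights sum to 9/20.
So P(the gold coin in box 3 | the host opened box 4) = (3/20) / (9/20) = 1/3.

1/3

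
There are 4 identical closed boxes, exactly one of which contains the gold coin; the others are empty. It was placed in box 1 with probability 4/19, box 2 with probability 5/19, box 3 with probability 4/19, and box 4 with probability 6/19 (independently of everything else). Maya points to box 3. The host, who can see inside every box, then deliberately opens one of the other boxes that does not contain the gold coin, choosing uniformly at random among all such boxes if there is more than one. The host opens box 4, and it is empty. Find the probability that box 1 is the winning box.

Condition on the true location of the gold coin.
If it is in box 1 (prior 4/19): the host has 2 equally likely choices, so probability 1/2; weight (4/19)·(1/2) = 2/19.
If it is in box 2 (prior 5/19): the host has 2 equally likely choices, so probability 1/2; weight (5/19)·(1/2) = 5/38.
If it is in box 3 (prior 4/19): the host has 3 equally likely choices, so probability 1/3; weight (4/19)·(1/3) = 4/57.
If it is in box 4 (prior 6/19): the host opened box 4, so this case is ruled out; weight (6/19)·0 = 0.
The weights sum to 35/114.
So P(the gold coin in box 1 | the host opened box 4) = (2/19) / (35/114) = 12/35.

12/35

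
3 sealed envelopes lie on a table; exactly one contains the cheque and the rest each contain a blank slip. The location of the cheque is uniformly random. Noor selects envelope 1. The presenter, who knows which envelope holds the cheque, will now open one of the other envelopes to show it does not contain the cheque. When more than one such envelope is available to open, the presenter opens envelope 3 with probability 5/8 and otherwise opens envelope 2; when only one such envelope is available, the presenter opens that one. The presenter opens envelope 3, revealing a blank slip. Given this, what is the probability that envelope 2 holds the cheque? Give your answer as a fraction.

8/13

Apply Bayes' rule, conditioning on where the cheque actually is.
If it is in envelope 1 (prior 1/3): envelope 3 is available, opened with probability 5/8; weight (1/3)·(5/8) = 5/24.
If it is in envelope 2 (prior 1/3): only envelope 3 is available, probability 1; weight (1/3)·1 = 1/3.
If it is in envelope 3 (prior 1/3): the presenter opened envelope 3, so this case is ruled out; weight (1/3)·0 = 0.
The weights sum to 13/24.
So P(the cheque in envelope 2 | the presenter opened envelope 3) = (1/3) / (13/24) = 8/13.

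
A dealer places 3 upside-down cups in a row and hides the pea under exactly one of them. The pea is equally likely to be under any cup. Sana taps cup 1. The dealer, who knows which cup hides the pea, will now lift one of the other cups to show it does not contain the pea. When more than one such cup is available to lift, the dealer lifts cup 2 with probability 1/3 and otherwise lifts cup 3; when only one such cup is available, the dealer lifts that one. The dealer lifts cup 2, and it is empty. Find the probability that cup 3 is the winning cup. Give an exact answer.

3/4

Consider each possible location of the pea in turn.
If it is under cup 1 (prior 1/3): cup 2 is available, opened with probability 1/3; weight (1/3)·(1/3) = 1/9.
If it is under cup 2 (prior 1/3): the dealer opened cup 2, so this case is ruled out; weight (1/3)·0 = 0.
If it is under cup 3 (prior 1/3): only cup 2 is available, probability 1; weight (1/3)·1 = 1/3.
The weights sum to 4/9.
So P(the pea under cup 3 | the dealer opened cup 2) = (1/3) / (4/9) = 3/4.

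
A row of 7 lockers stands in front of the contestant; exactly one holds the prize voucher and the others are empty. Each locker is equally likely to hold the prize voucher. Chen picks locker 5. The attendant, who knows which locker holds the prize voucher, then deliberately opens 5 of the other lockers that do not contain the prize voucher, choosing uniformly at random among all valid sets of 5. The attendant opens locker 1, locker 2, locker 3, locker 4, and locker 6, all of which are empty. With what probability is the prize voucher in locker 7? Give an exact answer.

6/7

Consider each possible location of the prize voucher in turn.
If it is in any of lockers 1, 2, 3, 4, and 6 (prior 1/7 each): that locker was opened and seen not to hold the prize — ruled out; weight (1/7)·0 = 0 each.
If it is in locker 5 (prior 1/7): the attendant has 6 equally likely choices, so probability 1/6; weight (1/7)·(1/6) = 1/42.
If it is in locker 7 (prior 1/7): the attendant has no choice, probability 1; weight (1/7)·1 = 1/7.
The weights sum to 1/6.
So P(the prize voucher in locker 7 | the attendant opened locker 1, locker 2, locker 3, locker 4, and locker 6) = (1/7) / (1/6) = 6/7.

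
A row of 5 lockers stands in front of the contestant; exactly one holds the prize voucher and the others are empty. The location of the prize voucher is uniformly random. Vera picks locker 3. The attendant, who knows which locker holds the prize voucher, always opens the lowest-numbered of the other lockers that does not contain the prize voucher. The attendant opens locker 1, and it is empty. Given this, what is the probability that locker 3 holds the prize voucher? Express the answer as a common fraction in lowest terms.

Consider each possible location of the prize voucher in turn.
If it is in locker 1 (prior 1/5): the attendant opened locker 1, so this case is ruled out; weight (1/5)·0 = 0.
If it is in any of lockers 2, 3, 4, and 5 (prior 1/5 each): locker 1 is the lowest-numbered option available, probability 1; weight (1/5)·1 = 1/5 each.
The weights sum to 4/5.
So P(the prize voucher in locker 3 | the attendant opened locker 1) = (1/5) / (4/5) = 1/4.

1/4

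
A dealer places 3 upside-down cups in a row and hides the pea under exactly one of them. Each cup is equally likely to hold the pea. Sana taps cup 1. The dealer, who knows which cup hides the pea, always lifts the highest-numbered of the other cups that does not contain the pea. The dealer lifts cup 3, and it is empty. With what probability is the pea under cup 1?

1/2

Condition on the true location of the pea.
If it is under either of cups 1 and 2 (prior 1/3 each): cup 3 is the highest-numbered option available, probability 1; weight (1/3)·1 = 1/3 each.
If it is under cup 3 (prior 1/3): the dealer opened cup 3, so this case is ruled out; weight (1/3)·0 = 0.
The weights sum to 2/3.
So P(the pea under cup 1 | the dealer opened cup 3) = (1/3) / (2/3) = 1/2.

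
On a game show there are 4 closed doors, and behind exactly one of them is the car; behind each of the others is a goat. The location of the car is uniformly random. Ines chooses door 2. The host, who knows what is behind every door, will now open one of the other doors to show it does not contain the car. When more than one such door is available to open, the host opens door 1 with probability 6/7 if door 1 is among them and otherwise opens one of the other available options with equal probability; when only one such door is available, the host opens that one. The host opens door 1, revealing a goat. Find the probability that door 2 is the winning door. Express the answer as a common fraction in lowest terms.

Consider each possible location of the car in turn.
If it is behind door 1 (prior 1/4): the host opened door 1, so this case is ruled out; weight (1/4)·0 = 0.
If it is behind any of doors 2, 3, and 4 (prior 1/4 each): door 1 is available, opened with probability 6/7; weight (1/4)·(6/7) = 3/14 each.
The weights sum to 9/14.
So P(the car behind door 2 | the host opened door 1) = (3/14) / (9/14) = 1/3.

1/3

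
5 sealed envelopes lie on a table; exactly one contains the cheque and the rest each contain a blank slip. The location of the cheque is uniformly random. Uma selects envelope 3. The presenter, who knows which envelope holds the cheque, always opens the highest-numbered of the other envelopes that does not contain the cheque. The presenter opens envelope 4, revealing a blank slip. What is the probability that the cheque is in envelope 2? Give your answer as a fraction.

Apply Bayes' rule, conditioning on where the cheque actually is.
If it is in any of envelopes 1, 2, and 3 (prior 1/5 each): the presenter would have opened envelope 5 instead, probability 0; weight (1/5)·0 = 0 each.
If it is in envelope 4 (prior 1/5): the presenter opened envelope 4, so this case is ruled out; weight (1/5)·0 = 0.
If it is in envelope 5 (prior 1/5): envelope 4 is the highest-numbered option available, probability 1; weight (1/5)·1 = 1/5.
The weights sum to 1/5.
So P(the cheque in envelope 2 | the presenter opened envelope 4) = 0 / (1/5) = 0.

0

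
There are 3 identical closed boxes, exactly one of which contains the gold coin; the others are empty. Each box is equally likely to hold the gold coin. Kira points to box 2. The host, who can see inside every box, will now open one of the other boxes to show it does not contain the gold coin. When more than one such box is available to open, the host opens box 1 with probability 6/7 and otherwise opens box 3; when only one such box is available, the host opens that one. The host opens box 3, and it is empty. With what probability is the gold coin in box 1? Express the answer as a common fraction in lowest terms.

7/8

Consider each possible location of the gold coin in turn.
If it is in box 1 (prior 1/3): only box 3 is available, probability 1; weight (1/3)·1 = 1/3.
If it is in box 2 (prior 1/3): box 1 is available but not opened, probability 1/7; weight (1/3)·(1/7) = 1/21.
If it is in box 3 (prior 1/3): the host opened box 3, so this case is ruled out; weight (1/3)·0 = 0.
The weights sum to 8/21.
So P(the gold coin in box 1 | the host opened box 3) = (1/3) / (8/21) = 7/8.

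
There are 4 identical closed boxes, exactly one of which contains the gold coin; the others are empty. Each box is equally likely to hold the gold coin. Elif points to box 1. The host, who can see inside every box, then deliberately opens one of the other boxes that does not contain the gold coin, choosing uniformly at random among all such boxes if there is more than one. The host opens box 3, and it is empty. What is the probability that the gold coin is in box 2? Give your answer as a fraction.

Consider each possible location of the gold coin in turn.
If it is in box 1 (prior 1/4): the host has 3 equally likely choices, so probability 1/3; weight (1/4)·(1/3) = 1/12.
If it is in either of boxes 2 and 4 (prior 1/4 each): the host has 2 equally likely choices, so probability 1/2; weight (1/4)·(1/2) = 1/8 each.
If it is in box 3 (prior 1/4): the host opened box 3, so this case is ruled out; weight (1/4)·0 = 0.
The weights sum to 1/3.
So P(the gold coin in box 2 | the host opened box 3) = (1/8) / (1/3) = 3/8.

3/8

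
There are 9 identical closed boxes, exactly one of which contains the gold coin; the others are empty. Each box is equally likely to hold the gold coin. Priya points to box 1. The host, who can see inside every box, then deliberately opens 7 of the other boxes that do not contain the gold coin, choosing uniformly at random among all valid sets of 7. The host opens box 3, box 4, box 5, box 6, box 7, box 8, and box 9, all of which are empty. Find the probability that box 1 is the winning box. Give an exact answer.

1/9

Condition on the true location of the gold coin.
If it is in box 1 (prior 1/9): the host has 8 equally likely choices, so probability 1/8; weight (1/9)·(1/8) = 1/72.
If it is in box 2 (prior 1/9): the host has no choice, probability 1; weight (1/9)·1 = 1/9.
If it is in any of boxes 3, 4, 5, 6, 7, 8, and 9 (prior 1/9 each): that box was opened and seen not to hold the prize — ruled out; weight (1/9)·0 = 0 each.
The weights sum to 1/8.
So P(the gold coin in box 1 | the host opened box 3, box 4, box 5, box 6, box 7, box 8, and box 9) = (1/72) / (1/8) = 1/9.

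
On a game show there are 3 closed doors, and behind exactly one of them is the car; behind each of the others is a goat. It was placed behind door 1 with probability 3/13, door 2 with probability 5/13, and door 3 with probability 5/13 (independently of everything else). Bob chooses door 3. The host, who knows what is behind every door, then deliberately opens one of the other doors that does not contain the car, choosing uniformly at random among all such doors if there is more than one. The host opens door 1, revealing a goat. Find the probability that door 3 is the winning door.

Apply Bayes' rule, conditioning on where the car actually is.
If it is behind door 1 (prior 3/13): the host opened door 1, so this case is ruled out; weight (3/13)·0 = 0.
If it is behind door 2 (prior 5/13): the host has no choice, probability 1; weight (5/13)·1 = 5/13.
If it is behind door 3 (prior 5/13): the host has 2 equally likely choices, so probability 1/2; weight (5/13)·(1/2) = 5/26.
The weights sum to 15/26.
So P(the car behind door 3 | the host opened door 1) = (5/26) / (15/26) = 1/3.

1/3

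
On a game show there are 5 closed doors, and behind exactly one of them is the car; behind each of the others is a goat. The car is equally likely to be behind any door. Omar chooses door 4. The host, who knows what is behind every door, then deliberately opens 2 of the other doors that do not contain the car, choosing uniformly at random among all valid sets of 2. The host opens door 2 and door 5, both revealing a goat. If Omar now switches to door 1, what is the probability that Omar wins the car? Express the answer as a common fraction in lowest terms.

2/5

Consider each possible location of the car in turn.
If it is behind either of doors 1 and 3 (prior 1/5 each): the host has 3 equally likely choices, so probability 1/3; weight (1/5)·(1/3) = 1/15 each.
If it is behind either of doors 2 and 5 (prior 1/5 each): that door was opened and seen not to hold the prize — ruled out; weight (1/5)·0 = 0 each.
If it is behind door 4 (prior 1/5): the host has 6 equally likely choices, so probability 1/6; weight (1/5)·(1/6) = 1/30.
The weights sum to 1/6.
So P(the car behind door 1 | the host opened door 2 and door 5) = (1/15) / (1/6) = 2/5.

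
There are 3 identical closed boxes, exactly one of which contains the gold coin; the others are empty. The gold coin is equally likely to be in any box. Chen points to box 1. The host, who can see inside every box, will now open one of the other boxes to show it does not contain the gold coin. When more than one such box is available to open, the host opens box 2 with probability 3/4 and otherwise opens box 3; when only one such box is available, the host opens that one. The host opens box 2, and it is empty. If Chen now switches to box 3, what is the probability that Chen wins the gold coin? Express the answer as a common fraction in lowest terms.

Consider each possible location of the gold coin in turn.
If it is in box 1 (prior 1/3): box 2 is available, opened with probability 3/4; weight (1/3)·(3/4) = 1/4.
If it is in box 2 (prior 1/3): the host opened box 2, so this case is ruled out; weight (1/3)·0 = 0.
If it is in box 3 (prior 1/3): only box 2 is available, probability 1; weight (1/3)·1 = 1/3.
The weights sum to 7/12.
So P(the gold coin in box 3 | the host opened box 2) = (1/3) / (7/12) = 4/7.

4/7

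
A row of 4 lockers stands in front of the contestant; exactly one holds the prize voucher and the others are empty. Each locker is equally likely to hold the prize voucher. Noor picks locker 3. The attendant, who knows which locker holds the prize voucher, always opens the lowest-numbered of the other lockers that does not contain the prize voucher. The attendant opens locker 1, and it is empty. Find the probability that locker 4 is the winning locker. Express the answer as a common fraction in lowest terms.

Condition on the true location of the prize voucher.
If it is in locker 1 (prior 1/4): the attendant opened locker 1, so this case is ruled out; weight (1/4)·0 = 0.
If it is in any of lockers 2, 3, and 4 (prior 1/4 each): locker 1 is the lowest-numbered option available, probability 1; weight (1/4)·1 = 1/4 each.
The weights sum to 3/4.
So P(the prize voucher in locker 4 | the attendant opened locker 1) = (1/4) / (3/4) = 1/3.

1/3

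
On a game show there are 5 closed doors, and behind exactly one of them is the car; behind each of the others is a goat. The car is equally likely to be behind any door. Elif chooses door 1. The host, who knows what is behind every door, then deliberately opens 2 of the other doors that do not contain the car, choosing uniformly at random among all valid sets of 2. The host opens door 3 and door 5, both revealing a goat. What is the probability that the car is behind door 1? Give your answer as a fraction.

Condition on the true location of the car.
If it is behind door 1 (prior 1/5): the host has 6 equally likely choices, so probability 1/6; weight (1/5)·(1/6) = 1/30.
If it is behind either of doors 2 and 4 (prior 1/5 each): the host has 3 equally likely choices, so probability 1/3; weight (1/5)·(1/3) = 1/15 each.
If it is behind either of doors 3 and 5 (prior 1/5 each): that door was opened and seen not to hold the prize — ruled out; weight (1/5)·0 = 0 each.
The weights sum to 1/6.
So P(the car behind door 1 | the host opened door 3 and door 5) = (1/30) / (1/6) = 1/5.

1/5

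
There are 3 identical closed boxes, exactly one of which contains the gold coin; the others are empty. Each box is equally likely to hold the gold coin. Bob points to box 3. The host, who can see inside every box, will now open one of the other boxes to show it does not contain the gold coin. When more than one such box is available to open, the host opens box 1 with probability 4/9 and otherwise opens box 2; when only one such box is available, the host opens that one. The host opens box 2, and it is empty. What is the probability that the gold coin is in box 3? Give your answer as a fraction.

Condition on the true location of the gold coin.
If it is in box 1 (prior 1/3): only box 2 is available, probability 1; weight (1/3)·1 = 1/3.
If it is in box 2 (prior 1/3): the host opened box 2, so this case is ruled out; weight (1/3)·0 = 0.
If it is in box 3 (prior 1/3): box 1 is available but not opened, probability 5/9; weight (1/3)·(5/9) = 5/27.
The weights sum to 14/27.
So P(the gold coin in box 3 | the host opened box 2) = (5/27) / (14/27) = 5/14.

5/14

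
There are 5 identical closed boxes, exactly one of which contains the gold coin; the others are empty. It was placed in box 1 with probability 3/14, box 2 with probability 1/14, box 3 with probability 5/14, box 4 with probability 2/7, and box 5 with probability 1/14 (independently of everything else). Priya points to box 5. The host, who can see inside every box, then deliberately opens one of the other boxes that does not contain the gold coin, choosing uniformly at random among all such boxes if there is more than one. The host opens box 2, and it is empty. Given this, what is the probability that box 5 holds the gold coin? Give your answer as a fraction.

Consider each possible location of the gold coin in turn.
If it is in box 1 (prior 3/14): the host has 3 equally likely choices, so probability 1/3; weight (3/14)·(1/3) = 1/14.
If it is in box 2 (prior 1/14): the host opened box 2, so this case is ruled out; weight (1/14)·0 = 0.
If it is in box 3 (prior 5/14): the host has 3 equally likely choices, so probability 1/3; weight (5/14)·(1/3) = 5/42.
If it is in box 4 (prior 2/7): the host has 3 equally likely choices, so probability 1/3; weight (2/7)·(1/3) = 2/21.
If it is in box 5 (prior 1/14): the host has 4 equally likely choices, so probability 1/4; weight (1/14)·(1/4) = 1/56.
The weights sum to 17/56.
So P(the gold coin in box 5 | the host opened box 2) = (1/56) / (17/56) = 1/17.

1/17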